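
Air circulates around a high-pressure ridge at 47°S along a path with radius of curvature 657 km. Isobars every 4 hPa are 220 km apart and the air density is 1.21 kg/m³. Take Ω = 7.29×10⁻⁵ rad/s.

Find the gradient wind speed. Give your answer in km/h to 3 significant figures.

Coriolis parameter at 47°S:
f = 2Ω sin φ = 2 × 7.29×10⁻⁵ × sin 47° = 1.07×10⁻⁴ s⁻¹
Pressure gradient: |∂P/∂n| = 400 Pa / 220000 m = 1.82×10⁻³ Pa/m
Geostrophic speed: V_g = |∂P/∂n|/(fρ) = 1.82×10⁻³/(1.07×10⁻⁴ × 1.21) = 14.1 m/s
Around a high, pressure-gradient force acts outward with centrifugal, so Coriolis balances both:
fV = (1/ρ)|∂P/∂n| + V²/R  →  V² − fR·V + fR·V_g = 0
With fR = 1.07×10⁻⁴ × 657×10³ m = 70.1 m/s:
V = [fR − √((fR)² − 4 fR V_g)]/2 = [70.1 − √(70.1² − 4×70.1×14.1)]/2 = 19.5 m/s
Supergeostrophic (V > V_g = 14.1 m/s), as expected around a high.
Converting: 19.5 m/s × 3.6 = 70.4 km/h

70.4 km/h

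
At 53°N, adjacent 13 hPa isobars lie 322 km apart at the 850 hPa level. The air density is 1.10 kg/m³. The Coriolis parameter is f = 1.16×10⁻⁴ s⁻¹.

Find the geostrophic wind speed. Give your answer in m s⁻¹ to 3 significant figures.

31.6 m s⁻¹

Pressure gradient: |∂P/∂n| = 1300 Pa / 322000 m = 4.04×10⁻³ Pa/m
Geostrophic balance (pressure-gradient force = Coriolis force):
V_g = (1/(fρ)) |∂P/∂n| = 4.04×10⁻³ / (1.16×10⁻⁴ × 1.10) = 31.6 m/s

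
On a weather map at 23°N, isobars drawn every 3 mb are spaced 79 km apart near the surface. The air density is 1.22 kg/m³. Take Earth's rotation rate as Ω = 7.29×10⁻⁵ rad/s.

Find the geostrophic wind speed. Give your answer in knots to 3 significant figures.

106 knots

Coriolis parameter at 23°N:
f = 2Ω sin φ = 2 × 7.29×10⁻⁵ × sin 23° = 5.70×10⁻⁵ s⁻¹
Pressure gradient: |∂P/∂n| = 300 Pa / 79000 m = 3.80×10⁻³ Pa/m
Geostrophic balance (pressure-gradient force = Coriolis force):
V_g = (1/(fρ)) |∂P/∂n| = 3.80×10⁻³ / (5.70×10⁻⁵ × 1.22) = 54.6 m/s
Converting: 54.6 m/s × 1.944 = 106 knots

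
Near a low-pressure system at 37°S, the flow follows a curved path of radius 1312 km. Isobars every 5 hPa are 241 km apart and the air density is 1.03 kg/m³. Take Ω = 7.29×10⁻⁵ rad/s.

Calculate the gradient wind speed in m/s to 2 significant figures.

Coriolis parameter at 37°S:
f = 2Ω sin φ = 2 × 7.29×10⁻⁵ × sin 37° = 8.77×10⁻⁵ s⁻¹
Pressure gradient: |∂P/∂n| = 500 Pa / 241000 m = 2.07×10⁻³ Pa/m
Geostrophic speed: V_g = |∂P/∂n|/(fρ) = 2.07×10⁻³/(8.77×10⁻⁵ × 1.03) = 23.0 m/s
Around a low, centrifugal force acts outward with Coriolis, so pressure-gradient force balances both:
(1/ρ)|∂P/∂n| = fV + V²/R  →  V² + fR·V − fR·V_g = 0
With fR = 8.77×10⁻⁵ × 1312×10³ m = 115 m/s:
V = [−fR + √((fR)² + 4 fR V_g)]/2 = [−115 + √(115² + 4×115×23)]/2 = 19.6 m/s
Subgeostrophic (V < V_g = 23 m/s), as expected around a low.

20 m/s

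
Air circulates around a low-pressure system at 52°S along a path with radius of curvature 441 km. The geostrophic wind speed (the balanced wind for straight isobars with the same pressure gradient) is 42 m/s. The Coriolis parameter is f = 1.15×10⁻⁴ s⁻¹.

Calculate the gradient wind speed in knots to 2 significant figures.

53 knots

Around a low, centrifugal force acts outward with Coriolis, so pressure-gradient force balances both:
(1/ρ)|∂P/∂n| = fV + V²/R  →  V² + fR·V − fR·V_g = 0
With fR = 1.15×10⁻⁴ × 441×10³ m = 50.7 m/s:
V = [−fR + √((fR)² + 4 fR V_g)]/2 = [−50.7 + √(50.7² + 4×50.7×42)]/2 = 27.3 m/s
Subgeostrophic (V < V_g = 42 m/s), as expected around a low.
Converting: 27.3 m/s × 1.944 = 53 knots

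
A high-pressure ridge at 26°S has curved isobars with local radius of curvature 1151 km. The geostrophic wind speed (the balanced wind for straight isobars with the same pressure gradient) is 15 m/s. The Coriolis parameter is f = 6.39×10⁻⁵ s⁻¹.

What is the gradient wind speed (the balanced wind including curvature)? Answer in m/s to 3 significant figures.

Around a high, pressure-gradient force acts outward with centrifugal, so Coriolis balances both:
fV = (1/ρ)|∂P/∂n| + V²/R  →  V² − fR·V + fR·V_g = 0
With fR = 6.39×10⁻⁵ × 1151×10³ m = 73.5 m/s:
V = [fR − √((fR)² − 4 fR V_g)]/2 = [73.5 − √(73.5² − 4×73.5×15)]/2 = 21 m/s
Supergeostrophic (V > V_g = 15 m/s), as expected around a high.

21.0 m/s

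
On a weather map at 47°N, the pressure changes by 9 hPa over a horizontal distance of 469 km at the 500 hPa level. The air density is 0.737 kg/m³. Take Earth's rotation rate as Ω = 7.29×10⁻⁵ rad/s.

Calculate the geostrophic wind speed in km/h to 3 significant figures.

Coriolis parameter at 47°N:
f = 2Ω sin φ = 2 × 7.29×10⁻⁵ × sin 47° = 1.07×10⁻⁴ s⁻¹
Pressure gradient: |∂P/∂n| = 900 Pa / 469000 m = 1.92×10⁻³ Pa/m
Geostrophic balance (pressure-gradient force = Coriolis force):
V_g = (1/(fρ)) |∂P/∂n| = 1.92×10⁻³ / (1.07×10⁻⁴ × 0.737) = 24.4 m/s
Converting: 24.4 m/s × 3.6 = 87.9 km/h

87.9 km/h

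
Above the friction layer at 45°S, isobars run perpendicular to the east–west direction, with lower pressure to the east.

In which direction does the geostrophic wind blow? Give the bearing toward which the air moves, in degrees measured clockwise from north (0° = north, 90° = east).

The pressure-gradient force points toward the east (bearing 090°).
Geostrophic balance: in the Southern Hemisphere the Coriolis force deflects motion to the left, so the geostrophic wind blows 90° to the left of the pressure-gradient force (low pressure on the right).
Rotating 090° by 90° counterclockwise gives 000° — the wind blows toward the north.

000°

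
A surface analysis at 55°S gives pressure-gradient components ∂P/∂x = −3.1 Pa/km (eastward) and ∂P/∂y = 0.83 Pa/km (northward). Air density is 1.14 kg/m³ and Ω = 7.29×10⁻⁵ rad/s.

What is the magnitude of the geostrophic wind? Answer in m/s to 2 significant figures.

24 m/s

Coriolis parameter at 55°S:
f = 2Ω sin φ = 2 × 7.29×10⁻⁵ × sin 55° = 1.19×10⁻⁴ s⁻¹
In the Southern Hemisphere f is negative: f = −1.19×10⁻⁴ s⁻¹.
Component geostrophic relations (x east, y north):
u_g = −(1/(fρ)) ∂P/∂y,  v_g = (1/(fρ)) ∂P/∂x
u_g = −(0.83×10⁻³)/(−1.19×10⁻⁴ × 1.14) = 6.10 m/s;  v_g = (−3.1×10⁻³)/(−1.19×10⁻⁴ × 1.14) = 22.8 m/s
|V_g| = √(u_g² + v_g²) = 23.6 m/s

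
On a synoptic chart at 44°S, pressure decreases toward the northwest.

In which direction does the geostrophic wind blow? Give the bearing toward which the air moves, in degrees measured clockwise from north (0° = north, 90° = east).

The pressure-gradient force points toward the northwest (bearing 315°).
Geostrophic balance: in the Southern Hemisphere the Coriolis force deflects motion to the left, so the geostrophic wind blows 90° to the left of the pressure-gradient force (low pressure on the right).
Rotating 315° by 90° counterclockwise gives 225° — the wind blows toward the southwest.

225°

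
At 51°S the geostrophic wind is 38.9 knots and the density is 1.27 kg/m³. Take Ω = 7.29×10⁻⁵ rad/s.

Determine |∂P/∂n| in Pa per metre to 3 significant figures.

2.88×10⁻³ Pa/m

Coriolis parameter at 51°S:
f = 2Ω sin φ = 2 × 7.29×10⁻⁵ × sin 51° = 1.13×10⁻⁴ s⁻¹
Wind speed in SI: 38.9 knots = 20.0 m/s
Geostrophic balance rearranged: |∂P/∂n| = f ρ V_g
|∂P/∂n| = 1.13×10⁻⁴ × 1.27 × 20.0 = 2.88×10⁻³ Pa/m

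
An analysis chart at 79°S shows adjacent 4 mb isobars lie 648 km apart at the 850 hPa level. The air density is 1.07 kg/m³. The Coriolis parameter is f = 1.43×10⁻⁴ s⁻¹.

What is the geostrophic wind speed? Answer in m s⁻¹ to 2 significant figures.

4.0 m s⁻¹

Pressure gradient: |∂P/∂n| = 400 Pa / 648000 m = 6.17×10⁻⁴ Pa/m
Geostrophic balance (pressure-gradient force = Coriolis force):
V_g = (1/(fρ)) |∂P/∂n| = 6.17×10⁻⁴ / (1.43×10⁻⁴ × 1.07) = 4.03 m/s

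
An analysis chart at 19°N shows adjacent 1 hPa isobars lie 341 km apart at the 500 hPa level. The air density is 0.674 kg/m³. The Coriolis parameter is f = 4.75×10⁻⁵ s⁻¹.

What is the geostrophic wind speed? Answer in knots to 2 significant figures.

Pressure gradient: |∂P/∂n| = 100 Pa / 341000 m = 2.93×10⁻⁴ Pa/m
Geostrophic balance (pressure-gradient force = Coriolis force):
V_g = (1/(fρ)) |∂P/∂n| = 2.93×10⁻⁴ / (4.75×10⁻⁵ × 0.674) = 9.16 m/s
Converting: 9.16 m/s × 1.944 = 18 knots

18 knots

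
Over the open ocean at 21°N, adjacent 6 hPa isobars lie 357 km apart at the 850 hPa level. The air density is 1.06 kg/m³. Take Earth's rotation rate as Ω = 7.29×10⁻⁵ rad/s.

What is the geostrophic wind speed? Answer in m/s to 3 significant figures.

30.3 m/s

Coriolis parameter at 21°N:
f = 2Ω sin φ = 2 × 7.29×10⁻⁵ × sin 21° = 5.23×10⁻⁵ s⁻¹
Pressure gradient: |∂P/∂n| = 600 Pa / 357000 m = 1.68×10⁻³ Pa/m
Geostrophic balance (pressure-gradient force = Coriolis force):
V_g = (1/(fρ)) |∂P/∂n| = 1.68×10⁻³ / (5.23×10⁻⁵ × 1.06) = 30.3 m/s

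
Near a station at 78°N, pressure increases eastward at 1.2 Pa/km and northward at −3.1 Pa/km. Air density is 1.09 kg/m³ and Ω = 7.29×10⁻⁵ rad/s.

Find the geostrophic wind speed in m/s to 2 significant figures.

Coriolis parameter at 78°N:
f = 2Ω sin φ = 2 × 7.29×10⁻⁵ × sin 78° = 1.43×10⁻⁴ s⁻¹
Component geostrophic relations (x east, y north):
u_g = −(1/(fρ)) ∂P/∂y,  v_g = (1/(fρ)) ∂P/∂x
u_g = −(−3.1×10⁻³)/(1.43×10⁻⁴ × 1.09) = 19.9 m/s;  v_g = (1.2×10⁻³)/(1.43×10⁻⁴ × 1.09) = 7.72 m/s
|V_g| = √(u_g² + v_g²) = 21.4 m/s

21 m/s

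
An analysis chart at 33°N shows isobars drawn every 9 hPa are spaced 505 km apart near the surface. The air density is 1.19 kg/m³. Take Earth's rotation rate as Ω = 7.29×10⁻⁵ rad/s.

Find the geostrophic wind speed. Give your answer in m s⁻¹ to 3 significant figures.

Coriolis parameter at 33°N:
f = 2Ω sin φ = 2 × 7.29×10⁻⁵ × sin 33° = 7.94×10⁻⁵ s⁻¹
Pressure gradient: |∂P/∂n| = 900 Pa / 505000 m = 1.78×10⁻³ Pa/m
Geostrophic balance (pressure-gradient force = Coriolis force):
V_g = (1/(fρ)) |∂P/∂n| = 1.78×10⁻³ / (7.94×10⁻⁵ × 1.19) = 18.9 m/s

18.9 m s⁻¹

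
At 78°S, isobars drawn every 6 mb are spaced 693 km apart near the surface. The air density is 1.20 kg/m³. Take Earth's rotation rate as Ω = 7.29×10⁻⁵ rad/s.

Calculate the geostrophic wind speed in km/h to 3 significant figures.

Coriolis parameter at 78°S:
f = 2Ω sin φ = 2 × 7.29×10⁻⁵ × sin 78° = 1.43×10⁻⁴ s⁻¹
Pressure gradient: |∂P/∂n| = 600 Pa / 693000 m = 8.66×10⁻⁴ Pa/m
Geostrophic balance (pressure-gradient force = Coriolis force):
V_g = (1/(fρ)) |∂P/∂n| = 8.66×10⁻⁴ / (1.43×10⁻⁴ × 1.20) = 5.06 m/s
Converting: 5.06 m/s × 3.6 = 18.2 km/h

18.2 km/h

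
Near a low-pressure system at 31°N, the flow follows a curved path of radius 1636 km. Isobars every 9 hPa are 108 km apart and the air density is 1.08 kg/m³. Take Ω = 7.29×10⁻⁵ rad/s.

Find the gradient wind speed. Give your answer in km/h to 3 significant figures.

Coriolis parameter at 31°N:
f = 2Ω sin φ = 2 × 7.29×10⁻⁵ × sin 31° = 7.51×10⁻⁵ s⁻¹
Pressure gradient: |∂P/∂n| = 900 Pa / 108000 m = 8.33×10⁻³ Pa/m
Geostrophic speed: V_g = |∂P/∂n|/(fρ) = 8.33×10⁻³/(7.51×10⁻⁵ × 1.08) = 103 m/s
Around a low, centrifugal force acts outward with Coriolis, so pressure-gradient force balances both:
(1/ρ)|∂P/∂n| = fV + V²/R  →  V² + fR·V − fR·V_g = 0
With fR = 7.51×10⁻⁵ × 1636×10³ m = 123 m/s:
V = [−fR + √((fR)² + 4 fR V_g)]/2 = [−123 + √(123² + 4×123×103)]/2 = 66.6 m/s
Subgeostrophic (V < V_g = 103 m/s), as expected around a low.
Converting: 66.6 m/s × 3.6 = 240 km/h

240 km/h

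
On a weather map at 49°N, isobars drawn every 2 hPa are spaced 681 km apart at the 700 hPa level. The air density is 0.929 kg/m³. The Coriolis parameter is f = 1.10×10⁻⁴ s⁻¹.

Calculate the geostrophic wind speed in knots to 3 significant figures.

Pressure gradient: |∂P/∂n| = 200 Pa / 681000 m = 2.94×10⁻⁴ Pa/m
Geostrophic balance (pressure-gradient force = Coriolis force):
V_g = (1/(fρ)) |∂P/∂n| = 2.94×10⁻⁴ / (1.10×10⁻⁴ × 0.929) = 2.87 m/s
Converting: 2.87 m/s × 1.944 = 5.59 knots

5.59 knots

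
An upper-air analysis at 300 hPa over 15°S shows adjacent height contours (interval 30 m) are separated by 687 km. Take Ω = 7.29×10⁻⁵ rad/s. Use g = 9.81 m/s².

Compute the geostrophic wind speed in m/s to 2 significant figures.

Coriolis parameter at 15°S:
f = 2Ω sin φ = 2 × 7.29×10⁻⁵ × sin 15° = 3.77×10⁻⁵ s⁻¹
Height gradient: |∂Z/∂n| = 30 m / 687000 m = 4.37×10⁻⁵
On a pressure surface, geostrophic balance gives V_g = (g/f)|∂Z/∂n|:
V_g = 9.81 × 4.37×10⁻⁵ / 3.77×10⁻⁵ = 11.4 m/s

11 m/s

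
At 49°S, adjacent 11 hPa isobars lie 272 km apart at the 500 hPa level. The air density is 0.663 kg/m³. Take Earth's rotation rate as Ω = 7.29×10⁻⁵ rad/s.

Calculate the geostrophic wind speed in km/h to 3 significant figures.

Coriolis parameter at 49°S:
f = 2Ω sin φ = 2 × 7.29×10⁻⁵ × sin 49° = 1.10×10⁻⁴ s⁻¹
Pressure gradient: |∂P/∂n| = 1100 Pa / 272000 m = 4.04×10⁻³ Pa/m
Geostrophic balance (pressure-gradient force = Coriolis force):
V_g = (1/(fρ)) |∂P/∂n| = 4.04×10⁻³ / (1.10×10⁻⁴ × 0.663) = 55.4 m/s
Converting: 55.4 m/s × 3.6 = 200 km/h

200 km/h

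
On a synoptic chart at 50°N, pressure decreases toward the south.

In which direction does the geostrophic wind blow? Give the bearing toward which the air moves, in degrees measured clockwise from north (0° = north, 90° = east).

The pressure-gradient force points toward the south (bearing 180°).
Geostrophic balance: in the Northern Hemisphere the Coriolis force deflects motion to the right, so the geostrophic wind blows 90° to the right of the pressure-gradient force (low pressure on the left).
Rotating 180° by 90° clockwise gives 270° — the wind blows toward the west.

270°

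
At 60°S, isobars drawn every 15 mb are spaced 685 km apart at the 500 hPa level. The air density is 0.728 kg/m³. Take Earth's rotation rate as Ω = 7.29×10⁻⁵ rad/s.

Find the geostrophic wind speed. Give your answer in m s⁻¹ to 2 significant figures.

Coriolis parameter at 60°S:
f = 2Ω sin φ = 2 × 7.29×10⁻⁵ × sin 60° = 1.26×10⁻⁴ s⁻¹
Pressure gradient: |∂P/∂n| = 1500 Pa / 685000 m = 2.19×10⁻³ Pa/m
Geostrophic balance (pressure-gradient force = Coriolis force):
V_g = (1/(fρ)) |∂P/∂n| = 2.19×10⁻³ / (1.26×10⁻⁴ × 0.728) = 23.8 m/s

24 m s⁻¹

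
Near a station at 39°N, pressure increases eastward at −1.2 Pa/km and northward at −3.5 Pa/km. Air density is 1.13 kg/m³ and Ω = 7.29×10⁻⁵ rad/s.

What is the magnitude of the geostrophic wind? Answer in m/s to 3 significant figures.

Coriolis parameter at 39°N:
f = 2Ω sin φ = 2 × 7.29×10⁻⁵ × sin 39° = 9.18×10⁻⁵ s⁻¹
Component geostrophic relations (x east, y north):
u_g = −(1/(fρ)) ∂P/∂y,  v_g = (1/(fρ)) ∂P/∂x
u_g = −(−3.5×10⁻³)/(9.18×10⁻⁵ × 1.13) = 33.8 m/s;  v_g = (−1.2×10⁻³)/(9.18×10⁻⁵ × 1.13) = −11.6 m/s
|V_g| = √(u_g² + v_g²) = 35.7 m/s

35.7 m/s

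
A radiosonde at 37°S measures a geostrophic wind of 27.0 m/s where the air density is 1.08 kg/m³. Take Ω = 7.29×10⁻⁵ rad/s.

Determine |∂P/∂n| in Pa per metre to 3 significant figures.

2.56×10⁻³ Pa/m

Coriolis parameter at 37°S:
f = 2Ω sin φ = 2 × 7.29×10⁻⁵ × sin 37° = 8.77×10⁻⁵ s⁻¹
Geostrophic balance rearranged: |∂P/∂n| = f ρ V_g
|∂P/∂n| = 8.77×10⁻⁵ × 1.08 × 27.0 = 2.56×10⁻³ Pa/m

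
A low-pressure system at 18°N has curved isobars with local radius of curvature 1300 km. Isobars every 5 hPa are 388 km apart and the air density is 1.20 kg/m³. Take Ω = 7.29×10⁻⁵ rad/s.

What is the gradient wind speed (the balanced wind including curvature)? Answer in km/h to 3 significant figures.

Coriolis parameter at 18°N:
f = 2Ω sin φ = 2 × 7.29×10⁻⁵ × sin 18° = 4.51×10⁻⁵ s⁻¹
Pressure gradient: |∂P/∂n| = 500 Pa / 388000 m = 1.29×10⁻³ Pa/m
Geostrophic speed: V_g = |∂P/∂n|/(fρ) = 1.29×10⁻³/(4.51×10⁻⁵ × 1.20) = 23.8 m/s
Around a low, centrifugal force acts outward with Coriolis, so pressure-gradient force balances both:
(1/ρ)|∂P/∂n| = fV + V²/R  →  V² + fR·V − fR·V_g = 0
With fR = 4.51×10⁻⁵ × 1300×10³ m = 58.6 m/s:
V = [−fR + √((fR)² + 4 fR V_g)]/2 = [−58.6 + √(58.6² + 4×58.6×23.8)]/2 = 18.2 m/s
Subgeostrophic (V < V_g = 23.8 m/s), as expected around a low.
Converting: 18.2 m/s × 3.6 = 65.5 km/h

65.5 km/h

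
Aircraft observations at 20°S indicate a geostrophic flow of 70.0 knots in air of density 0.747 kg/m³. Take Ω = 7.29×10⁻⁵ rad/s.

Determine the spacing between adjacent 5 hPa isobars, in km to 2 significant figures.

Coriolis parameter at 20°S:
f = 2Ω sin φ = 2 × 7.29×10⁻⁵ × sin 20° = 4.99×10⁻⁵ s⁻¹
Wind speed in SI: 70.0 knots = 36.0 m/s
Geostrophic balance rearranged: |∂P/∂n| = f ρ V_g
|∂P/∂n| = 4.99×10⁻⁵ × 0.747 × 36.0 = 1.34×10⁻³ Pa/m
Isobar spacing: Δn = ΔP/|∂P/∂n| = 500 Pa / 1.34×10⁻³ Pa/m = 372738 m ≈ 370 km

370 km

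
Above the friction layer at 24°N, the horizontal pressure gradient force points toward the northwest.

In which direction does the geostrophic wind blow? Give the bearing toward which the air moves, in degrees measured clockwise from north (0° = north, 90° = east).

045°

The pressure-gradient force points toward the northwest (bearing 315°).
Geostrophic balance: in the Northern Hemisphere the Coriolis force deflects motion to the right, so the geostrophic wind blows 90° to the right of the pressure-gradient force (low pressure on the left).
Rotating 315° by 90° clockwise gives 045° — the wind blows toward the northeast.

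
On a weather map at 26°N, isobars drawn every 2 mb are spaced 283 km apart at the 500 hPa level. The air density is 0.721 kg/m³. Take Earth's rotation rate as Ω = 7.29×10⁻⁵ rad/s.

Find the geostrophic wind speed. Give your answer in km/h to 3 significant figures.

55.2 km/h

Coriolis parameter at 26°N:
f = 2Ω sin φ = 2 × 7.29×10⁻⁵ × sin 26° = 6.39×10⁻⁵ s⁻¹
Pressure gradient: |∂P/∂n| = 200 Pa / 283000 m = 7.07×10⁻⁴ Pa/m
Geostrophic balance (pressure-gradient force = Coriolis force):
V_g = (1/(fρ)) |∂P/∂n| = 7.07×10⁻⁴ / (6.39×10⁻⁵ × 0.721) = 15.3 m/s
Converting: 15.3 m/s × 3.6 = 55.2 km/h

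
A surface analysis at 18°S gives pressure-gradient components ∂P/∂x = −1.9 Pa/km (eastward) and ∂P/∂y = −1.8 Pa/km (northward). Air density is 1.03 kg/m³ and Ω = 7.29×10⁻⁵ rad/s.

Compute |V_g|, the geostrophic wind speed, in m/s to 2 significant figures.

Coriolis parameter at 18°S:
f = 2Ω sin φ = 2 × 7.29×10⁻⁵ × sin 18° = 4.51×10⁻⁵ s⁻¹
In the Southern Hemisphere f is negative: f = −4.51×10⁻⁵ s⁻¹.
Component geostrophic relations (x east, y north):
u_g = −(1/(fρ)) ∂P/∂y,  v_g = (1/(fρ)) ∂P/∂x
u_g = −(−1.8×10⁻³)/(−4.51×10⁻⁵ × 1.03) = −38.8 m/s;  v_g = (−1.9×10⁻³)/(−4.51×10⁻⁵ × 1.03) = 40.9 m/s
|V_g| = √(u_g² + v_g²) = 56.4 m/s

56 m/s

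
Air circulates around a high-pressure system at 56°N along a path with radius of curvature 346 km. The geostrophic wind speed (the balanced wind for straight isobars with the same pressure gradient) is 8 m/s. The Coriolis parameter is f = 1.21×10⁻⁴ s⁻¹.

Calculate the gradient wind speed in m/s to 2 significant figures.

11 m/s

Around a high, pressure-gradient force acts outward with centrifugal, so Coriolis balances both:
fV = (1/ρ)|∂P/∂n| + V²/R  →  V² − fR·V + fR·V_g = 0
With fR = 1.21×10⁻⁴ × 346×10³ m = 41.9 m/s:
V = [fR − √((fR)² − 4 fR V_g)]/2 = [41.9 − √(41.9² − 4×41.9×8)]/2 = 10.8 m/s
Supergeostrophic (V > V_g = 8 m/s), as expected around a high.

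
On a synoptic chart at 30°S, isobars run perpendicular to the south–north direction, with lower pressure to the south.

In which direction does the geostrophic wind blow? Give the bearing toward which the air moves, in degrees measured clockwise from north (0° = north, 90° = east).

090°

The pressure-gradient force points toward the south (bearing 180°).
Geostrophic balance: in the Southern Hemisphere the Coriolis force deflects motion to the left, so the geostrophic wind blows 90° to the left of the pressure-gradient force (low pressure on the right).
Rotating 180° by 90° counterclockwise gives 090° — the wind blows toward the east.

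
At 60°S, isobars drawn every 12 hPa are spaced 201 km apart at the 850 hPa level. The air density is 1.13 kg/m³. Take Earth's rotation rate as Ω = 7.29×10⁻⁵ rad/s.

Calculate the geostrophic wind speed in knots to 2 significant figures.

81 knots

Coriolis parameter at 60°S:
f = 2Ω sin φ = 2 × 7.29×10⁻⁵ × sin 60° = 1.26×10⁻⁴ s⁻¹
Pressure gradient: |∂P/∂n| = 1200 Pa / 201000 m = 5.97×10⁻³ Pa/m
Geostrophic balance (pressure-gradient force = Coriolis force):
V_g = (1/(fρ)) |∂P/∂n| = 5.97×10⁻³ / (1.26×10⁻⁴ × 1.13) = 41.8 m/s
Converting: 41.8 m/s × 1.944 = 81 knots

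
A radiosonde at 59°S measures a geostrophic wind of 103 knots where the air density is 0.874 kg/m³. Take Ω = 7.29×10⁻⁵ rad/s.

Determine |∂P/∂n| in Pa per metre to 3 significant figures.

5.79×10⁻³ Pa/m

Coriolis parameter at 59°S:
f = 2Ω sin φ = 2 × 7.29×10⁻⁵ × sin 59° = 1.25×10⁻⁴ s⁻¹
Wind speed in SI: 103 knots = 53.0 m/s
Geostrophic balance rearranged: |∂P/∂n| = f ρ V_g
|∂P/∂n| = 1.25×10⁻⁴ × 0.874 × 53.0 = 5.79×10⁻³ Pa/m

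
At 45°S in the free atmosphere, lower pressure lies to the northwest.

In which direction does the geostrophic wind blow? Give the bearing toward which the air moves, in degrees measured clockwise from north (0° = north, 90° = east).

The pressure-gradient force points toward the northwest (bearing 315°).
Geostrophic balance: in the Southern Hemisphere the Coriolis force deflects motion to the left, so the geostrophic wind blows 90° to the left of the pressure-gradient force (low pressure on the right).
Rotating 315° by 90° counterclockwise gives 225° — the wind blows toward the southwest.

225°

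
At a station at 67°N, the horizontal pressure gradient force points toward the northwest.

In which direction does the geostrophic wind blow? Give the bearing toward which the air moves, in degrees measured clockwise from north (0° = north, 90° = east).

The pressure-gradient force points toward the northwest (bearing 315°).
Geostrophic balance: in the Northern Hemisphere the Coriolis force deflects motion to the right, so the geostrophic wind blows 90° to the right of the pressure-gradient force (low pressure on the left).
Rotating 315° by 90° clockwise gives 045° — the wind blows toward the northeast.

045°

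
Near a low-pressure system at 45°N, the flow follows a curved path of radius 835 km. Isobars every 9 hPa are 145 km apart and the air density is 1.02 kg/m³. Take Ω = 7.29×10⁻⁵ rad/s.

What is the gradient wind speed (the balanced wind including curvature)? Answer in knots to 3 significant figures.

Coriolis parameter at 45°N:
f = 2Ω sin φ = 2 × 7.29×10⁻⁵ × sin 45° = 1.03×10⁻⁴ s⁻¹
Pressure gradient: |∂P/∂n| = 900 Pa / 145000 m = 6.21×10⁻³ Pa/m
Geostrophic speed: V_g = |∂P/∂n|/(fρ) = 6.21×10⁻³/(1.03×10⁻⁴ × 1.02) = 59.0 m/s
Around a low, centrifugal force acts outward with Coriolis, so pressure-gradient force balances both:
(1/ρ)|∂P/∂n| = fV + V²/R  →  V² + fR·V − fR·V_g = 0
With fR = 1.03×10⁻⁴ × 835×10³ m = 86.1 m/s:
V = [−fR + √((fR)² + 4 fR V_g)]/2 = [−86.1 + √(86.1² + 4×86.1×59)]/2 = 40.2 m/s
Subgeostrophic (V < V_g = 59 m/s), as expected around a low.
Converting: 40.2 m/s × 1.944 = 78.2 knots

78.2 knots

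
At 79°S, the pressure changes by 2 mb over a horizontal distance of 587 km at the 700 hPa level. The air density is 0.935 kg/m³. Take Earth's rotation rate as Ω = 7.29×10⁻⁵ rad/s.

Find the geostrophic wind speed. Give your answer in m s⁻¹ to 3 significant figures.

2.55 m s⁻¹

Coriolis parameter at 79°S:
f = 2Ω sin φ = 2 × 7.29×10⁻⁵ × sin 79° = 1.43×10⁻⁴ s⁻¹
Pressure gradient: |∂P/∂n| = 200 Pa / 587000 m = 3.41×10⁻⁴ Pa/m
Geostrophic balance (pressure-gradient force = Coriolis force):
V_g = (1/(fρ)) |∂P/∂n| = 3.41×10⁻⁴ / (1.43×10⁻⁴ × 0.935) = 2.55 m/s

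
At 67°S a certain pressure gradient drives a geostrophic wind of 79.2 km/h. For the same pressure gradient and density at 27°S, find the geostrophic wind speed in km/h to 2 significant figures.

With the same pressure gradient and density, V_g ∝ 1/f ∝ 1/sin φ.
V₂ = V₁ · sin φ₁ / sin φ₂ = 79.2 × sin 67° / sin 27°
V₂ = 79.2 × 0.9205/0.4540 = 160 km/h

160 km/h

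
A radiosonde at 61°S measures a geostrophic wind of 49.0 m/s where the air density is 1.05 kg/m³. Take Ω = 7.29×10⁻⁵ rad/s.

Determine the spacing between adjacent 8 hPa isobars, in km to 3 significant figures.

122 km

Coriolis parameter at 61°S:
f = 2Ω sin φ = 2 × 7.29×10⁻⁵ × sin 61° = 1.28×10⁻⁴ s⁻¹
Geostrophic balance rearranged: |∂P/∂n| = f ρ V_g
|∂P/∂n| = 1.28×10⁻⁴ × 1.05 × 49.0 = 6.56×10⁻³ Pa/m
Isobar spacing: Δn = ΔP/|∂P/∂n| = 800 Pa / 6.56×10⁻³ Pa/m = 121935 m ≈ 122 km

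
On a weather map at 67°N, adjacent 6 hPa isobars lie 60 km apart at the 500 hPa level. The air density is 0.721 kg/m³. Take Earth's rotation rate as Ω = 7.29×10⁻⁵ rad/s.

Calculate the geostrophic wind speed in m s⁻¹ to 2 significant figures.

Coriolis parameter at 67°N:
f = 2Ω sin φ = 2 × 7.29×10⁻⁵ × sin 67° = 1.34×10⁻⁴ s⁻¹
Pressure gradient: |∂P/∂n| = 600 Pa / 60000 m = 1.00×10⁻² Pa/m
Geostrophic balance (pressure-gradient force = Coriolis force):
V_g = (1/(fρ)) |∂P/∂n| = 1.00×10⁻² / (1.34×10⁻⁴ × 0.721) = 103 m/s

100 m s⁻¹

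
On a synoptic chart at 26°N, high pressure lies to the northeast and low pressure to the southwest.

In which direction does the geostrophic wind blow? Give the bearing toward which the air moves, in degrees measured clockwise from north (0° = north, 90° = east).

315°

The pressure-gradient force points toward the southwest (bearing 225°).
Geostrophic balance: in the Northern Hemisphere the Coriolis force deflects motion to the right, so the geostrophic wind blows 90° to the right of the pressure-gradient force (low pressure on the left).
Rotating 225° by 90° clockwise gives 315° — the wind blows toward the northwest.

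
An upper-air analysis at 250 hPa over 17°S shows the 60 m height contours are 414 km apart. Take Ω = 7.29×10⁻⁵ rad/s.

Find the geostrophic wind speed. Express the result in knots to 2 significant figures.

65 knots

Coriolis parameter at 17°S:
f = 2Ω sin φ = 2 × 7.29×10⁻⁵ × sin 17° = 4.26×10⁻⁵ s⁻¹
Height gradient: |∂Z/∂n| = 60 m / 414000 m = 1.45×10⁻⁴
On a pressure surface, geostrophic balance gives V_g = (g/f)|∂Z/∂n|:
V_g = 9.81 × 1.45×10⁻⁴ / 4.26×10⁻⁵ = 33.4 m/s
Converting: 33.4 m/s × 1.944 = 65 knots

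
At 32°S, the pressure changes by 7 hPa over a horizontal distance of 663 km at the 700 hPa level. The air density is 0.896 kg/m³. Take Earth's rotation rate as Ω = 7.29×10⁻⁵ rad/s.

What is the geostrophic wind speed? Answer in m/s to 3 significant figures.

15.3 m/s

Coriolis parameter at 32°S:
f = 2Ω sin φ = 2 × 7.29×10⁻⁵ × sin 32° = 7.73×10⁻⁵ s⁻¹
Pressure gradient: |∂P/∂n| = 700 Pa / 663000 m = 1.06×10⁻³ Pa/m
Geostrophic balance (pressure-gradient force = Coriolis force):
V_g = (1/(fρ)) |∂P/∂n| = 1.06×10⁻³ / (7.73×10⁻⁵ × 0.896) = 15.3 m/s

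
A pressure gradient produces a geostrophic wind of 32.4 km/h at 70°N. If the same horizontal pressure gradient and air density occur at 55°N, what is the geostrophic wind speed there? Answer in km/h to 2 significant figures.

37 km/h

With the same pressure gradient and density, V_g ∝ 1/f ∝ 1/sin φ.
V₂ = V₁ · sin φ₁ / sin φ₂ = 32.4 × sin 70° / sin 55°
V₂ = 32.4 × 0.9397/0.8192 = 37 km/h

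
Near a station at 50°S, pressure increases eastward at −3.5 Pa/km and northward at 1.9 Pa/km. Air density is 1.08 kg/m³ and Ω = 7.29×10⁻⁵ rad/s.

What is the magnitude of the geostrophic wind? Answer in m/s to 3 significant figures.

33.0 m/s

Coriolis parameter at 50°S:
f = 2Ω sin φ = 2 × 7.29×10⁻⁵ × sin 50° = 1.12×10⁻⁴ s⁻¹
In the Southern Hemisphere f is negative: f = −1.12×10⁻⁴ s⁻¹.
Component geostrophic relations (x east, y north):
u_g = −(1/(fρ)) ∂P/∂y,  v_g = (1/(fρ)) ∂P/∂x
u_g = −(1.9×10⁻³)/(−1.12×10⁻⁴ × 1.08) = 15.8 m/s;  v_g = (−3.5×10⁻³)/(−1.12×10⁻⁴ × 1.08) = 29.0 m/s
|V_g| = √(u_g² + v_g²) = 33.0 m/s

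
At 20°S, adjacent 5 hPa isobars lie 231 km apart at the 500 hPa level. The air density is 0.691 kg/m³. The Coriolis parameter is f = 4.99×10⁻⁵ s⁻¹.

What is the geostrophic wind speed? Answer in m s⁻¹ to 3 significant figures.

Pressure gradient: |∂P/∂n| = 500 Pa / 231000 m = 2.16×10⁻³ Pa/m
Geostrophic balance (pressure-gradient force = Coriolis force):
V_g = (1/(fρ)) |∂P/∂n| = 2.16×10⁻³ / (4.99×10⁻⁵ × 0.691) = 62.8 m/s

62.8 m s⁻¹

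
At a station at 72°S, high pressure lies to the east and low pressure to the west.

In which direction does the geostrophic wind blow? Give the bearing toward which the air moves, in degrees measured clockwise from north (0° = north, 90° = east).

The pressure-gradient force points toward the west (bearing 270°).
Geostrophic balance: in the Southern Hemisphere the Coriolis force deflects motion to the left, so the geostrophic wind blows 90° to the left of the pressure-gradient force (low pressure on the right).
Rotating 270° by 90° counterclockwise gives 180° — the wind blows toward the south.

180°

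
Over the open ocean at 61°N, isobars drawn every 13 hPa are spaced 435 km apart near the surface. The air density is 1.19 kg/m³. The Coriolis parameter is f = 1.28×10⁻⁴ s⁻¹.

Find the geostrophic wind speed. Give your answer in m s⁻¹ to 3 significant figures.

19.6 m s⁻¹

Pressure gradient: |∂P/∂n| = 1300 Pa / 435000 m = 2.99×10⁻³ Pa/m
Geostrophic balance (pressure-gradient force = Coriolis force):
V_g = (1/(fρ)) |∂P/∂n| = 2.99×10⁻³ / (1.28×10⁻⁴ × 1.19) = 19.6 m/s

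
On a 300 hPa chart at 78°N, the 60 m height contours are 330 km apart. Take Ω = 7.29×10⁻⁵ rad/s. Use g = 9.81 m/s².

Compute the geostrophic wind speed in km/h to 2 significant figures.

Coriolis parameter at 78°N:
f = 2Ω sin φ = 2 × 7.29×10⁻⁵ × sin 78° = 1.43×10⁻⁴ s⁻¹
Height gradient: |∂Z/∂n| = 60 m / 330000 m = 1.82×10⁻⁴
On a pressure surface, geostrophic balance gives V_g = (g/f)|∂Z/∂n|:
V_g = 9.81 × 1.82×10⁻⁴ / 1.43×10⁻⁴ = 12.5 m/s
Converting: 12.5 m/s × 3.6 = 45 km/h

45 km/h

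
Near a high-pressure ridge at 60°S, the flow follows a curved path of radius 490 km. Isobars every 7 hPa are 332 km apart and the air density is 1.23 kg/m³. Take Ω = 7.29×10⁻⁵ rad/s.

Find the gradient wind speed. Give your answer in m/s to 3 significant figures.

20.1 m/s

Coriolis parameter at 60°S:
f = 2Ω sin φ = 2 × 7.29×10⁻⁵ × sin 60° = 1.26×10⁻⁴ s⁻¹
Pressure gradient: |∂P/∂n| = 700 Pa / 332000 m = 2.11×10⁻³ Pa/m
Geostrophic speed: V_g = |∂P/∂n|/(fρ) = 2.11×10⁻³/(1.26×10⁻⁴ × 1.23) = 13.6 m/s
Around a high, pressure-gradient force acts outward with centrifugal, so Coriolis balances both:
fV = (1/ρ)|∂P/∂n| + V²/R  →  V² − fR·V + fR·V_g = 0
With fR = 1.26×10⁻⁴ × 490×10³ m = 61.9 m/s:
V = [fR − √((fR)² − 4 fR V_g)]/2 = [61.9 − √(61.9² − 4×61.9×13.6)]/2 = 20.1 m/s
Supergeostrophic (V > V_g = 13.6 m/s), as expected around a high.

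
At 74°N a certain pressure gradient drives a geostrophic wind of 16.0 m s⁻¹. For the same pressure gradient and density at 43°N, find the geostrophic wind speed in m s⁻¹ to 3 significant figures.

With the same pressure gradient and density, V_g ∝ 1/f ∝ 1/sin φ.
V₂ = V₁ · sin φ₁ / sin φ₂ = 16.0 × sin 74° / sin 43°
V₂ = 16.0 × 0.9613/0.6820 = 22.6 m s⁻¹

22.6 m s⁻¹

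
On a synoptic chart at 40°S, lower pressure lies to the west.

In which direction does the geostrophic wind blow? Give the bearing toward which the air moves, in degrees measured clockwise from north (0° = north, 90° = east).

180°

The pressure-gradient force points toward the west (bearing 270°).
Geostrophic balance: in the Southern Hemisphere the Coriolis force deflects motion to the left, so the geostrophic wind blows 90° to the left of the pressure-gradient force (low pressure on the right).
Rotating 270° by 90° counterclockwise gives 180° — the wind blows toward the south.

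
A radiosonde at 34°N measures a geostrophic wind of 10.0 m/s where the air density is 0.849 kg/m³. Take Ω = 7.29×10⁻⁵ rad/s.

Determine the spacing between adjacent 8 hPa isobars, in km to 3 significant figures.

Coriolis parameter at 34°N:
f = 2Ω sin φ = 2 × 7.29×10⁻⁵ × sin 34° = 8.15×10⁻⁵ s⁻¹
Geostrophic balance rearranged: |∂P/∂n| = f ρ V_g
|∂P/∂n| = 8.15×10⁻⁵ × 0.849 × 10.0 = 6.92×10⁻⁴ Pa/m
Isobar spacing: Δn = ΔP/|∂P/∂n| = 800 Pa / 6.92×10⁻⁴ Pa/m = 1155748 m ≈ 1160 km

1160 km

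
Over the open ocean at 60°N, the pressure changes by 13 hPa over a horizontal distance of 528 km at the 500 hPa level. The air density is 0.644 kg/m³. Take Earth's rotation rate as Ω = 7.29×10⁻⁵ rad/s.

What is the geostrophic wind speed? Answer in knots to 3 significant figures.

58.9 knots

Coriolis parameter at 60°N:
f = 2Ω sin φ = 2 × 7.29×10⁻⁵ × sin 60° = 1.26×10⁻⁴ s⁻¹
Pressure gradient: |∂P/∂n| = 1300 Pa / 528000 m = 2.46×10⁻³ Pa/m
Geostrophic balance (pressure-gradient force = Coriolis force):
V_g = (1/(fρ)) |∂P/∂n| = 2.46×10⁻³ / (1.26×10⁻⁴ × 0.644) = 30.3 m/s
Converting: 30.3 m/s × 1.944 = 58.9 knots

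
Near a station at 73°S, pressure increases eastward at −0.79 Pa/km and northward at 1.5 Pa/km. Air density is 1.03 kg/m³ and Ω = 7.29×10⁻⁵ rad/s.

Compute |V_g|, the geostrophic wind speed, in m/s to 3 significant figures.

11.8 m/s

Coriolis parameter at 73°S:
f = 2Ω sin φ = 2 × 7.29×10⁻⁵ × sin 73° = 1.39×10⁻⁴ s⁻¹
In the Southern Hemisphere f is negative: f = −1.39×10⁻⁴ s⁻¹.
Component geostrophic relations (x east, y north):
u_g = −(1/(fρ)) ∂P/∂y,  v_g = (1/(fρ)) ∂P/∂x
u_g = −(1.5×10⁻³)/(−1.39×10⁻⁴ × 1.03) = 10.4 m/s;  v_g = (−0.79×10⁻³)/(−1.39×10⁻⁴ × 1.03) = 5.50 m/s
|V_g| = √(u_g² + v_g²) = 11.8 m/s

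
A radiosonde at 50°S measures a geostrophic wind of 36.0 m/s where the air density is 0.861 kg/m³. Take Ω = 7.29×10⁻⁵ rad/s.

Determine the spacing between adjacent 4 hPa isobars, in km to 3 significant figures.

116 km

Coriolis parameter at 50°S:
f = 2Ω sin φ = 2 × 7.29×10⁻⁵ × sin 50° = 1.12×10⁻⁴ s⁻¹
Geostrophic balance rearranged: |∂P/∂n| = f ρ V_g
|∂P/∂n| = 1.12×10⁻⁴ × 0.861 × 36.0 = 3.46×10⁻³ Pa/m
Isobar spacing: Δn = ΔP/|∂P/∂n| = 400 Pa / 3.46×10⁻³ Pa/m = 115543 m ≈ 116 km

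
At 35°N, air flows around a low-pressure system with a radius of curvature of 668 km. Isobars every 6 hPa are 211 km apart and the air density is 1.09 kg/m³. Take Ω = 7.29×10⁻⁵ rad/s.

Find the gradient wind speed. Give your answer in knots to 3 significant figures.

43.3 knots

Coriolis parameter at 35°N:
f = 2Ω sin φ = 2 × 7.29×10⁻⁵ × sin 35° = 8.36×10⁻⁵ s⁻¹
Pressure gradient: |∂P/∂n| = 600 Pa / 211000 m = 2.84×10⁻³ Pa/m
Geostrophic speed: V_g = |∂P/∂n|/(fρ) = 2.84×10⁻³/(8.36×10⁻⁵ × 1.09) = 31.2 m/s
Around a low, centrifugal force acts outward with Coriolis, so pressure-gradient force balances both:
(1/ρ)|∂P/∂n| = fV + V²/R  →  V² + fR·V − fR·V_g = 0
With fR = 8.36×10⁻⁵ × 668×10³ m = 55.9 m/s:
V = [−fR + √((fR)² + 4 fR V_g)]/2 = [−55.9 + √(55.9² + 4×55.9×31.2)]/2 = 22.3 m/s
Subgeostrophic (V < V_g = 31.2 m/s), as expected around a low.
Converting: 22.3 m/s × 1.944 = 43.3 knots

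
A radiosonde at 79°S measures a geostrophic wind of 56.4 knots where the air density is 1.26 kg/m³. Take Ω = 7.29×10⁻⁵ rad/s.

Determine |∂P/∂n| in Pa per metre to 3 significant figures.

5.23×10⁻³ Pa/m

Coriolis parameter at 79°S:
f = 2Ω sin φ = 2 × 7.29×10⁻⁵ × sin 79° = 1.43×10⁻⁴ s⁻¹
Wind speed in SI: 56.4 knots = 29.0 m/s
Geostrophic balance rearranged: |∂P/∂n| = f ρ V_g
|∂P/∂n| = 1.43×10⁻⁴ × 1.26 × 29.0 = 5.23×10⁻³ Pa/m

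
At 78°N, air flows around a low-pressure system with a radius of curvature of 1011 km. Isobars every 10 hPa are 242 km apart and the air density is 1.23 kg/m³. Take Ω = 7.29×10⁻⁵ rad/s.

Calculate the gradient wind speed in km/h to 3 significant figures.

Coriolis parameter at 78°N:
f = 2Ω sin φ = 2 × 7.29×10⁻⁵ × sin 78° = 1.43×10⁻⁴ s⁻¹
Pressure gradient: |∂P/∂n| = 1000 Pa / 242000 m = 4.13×10⁻³ Pa/m
Geostrophic speed: V_g = |∂P/∂n|/(fρ) = 4.13×10⁻³/(1.43×10⁻⁴ × 1.23) = 23.6 m/s
Around a low, centrifugal force acts outward with Coriolis, so pressure-gradient force balances both:
(1/ρ)|∂P/∂n| = fV + V²/R  →  V² + fR·V − fR·V_g = 0
With fR = 1.43×10⁻⁴ × 1011×10³ m = 144 m/s:
V = [−fR + √((fR)² + 4 fR V_g)]/2 = [−144 + √(144² + 4×144×23.6)]/2 = 20.6 m/s
Subgeostrophic (V < V_g = 23.6 m/s), as expected around a low.
Converting: 20.6 m/s × 3.6 = 74.2 km/h

74.2 km/h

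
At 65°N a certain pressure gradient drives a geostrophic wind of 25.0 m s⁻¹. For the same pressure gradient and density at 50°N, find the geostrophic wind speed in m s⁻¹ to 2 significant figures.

30 m s⁻¹

With the same pressure gradient and density, V_g ∝ 1/f ∝ 1/sin φ.
V₂ = V₁ · sin φ₁ / sin φ₂ = 25.0 × sin 65° / sin 50°
V₂ = 25.0 × 0.9063/0.7660 = 30 m s⁻¹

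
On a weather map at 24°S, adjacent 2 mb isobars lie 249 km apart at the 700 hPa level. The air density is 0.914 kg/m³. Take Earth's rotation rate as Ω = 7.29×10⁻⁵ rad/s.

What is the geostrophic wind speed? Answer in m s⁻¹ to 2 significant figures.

15 m s⁻¹

Coriolis parameter at 24°S:
f = 2Ω sin φ = 2 × 7.29×10⁻⁵ × sin 24° = 5.93×10⁻⁵ s⁻¹
Pressure gradient: |∂P/∂n| = 200 Pa / 249000 m = 8.03×10⁻⁴ Pa/m
Geostrophic balance (pressure-gradient force = Coriolis force):
V_g = (1/(fρ)) |∂P/∂n| = 8.03×10⁻⁴ / (5.93×10⁻⁵ × 0.914) = 14.8 m/s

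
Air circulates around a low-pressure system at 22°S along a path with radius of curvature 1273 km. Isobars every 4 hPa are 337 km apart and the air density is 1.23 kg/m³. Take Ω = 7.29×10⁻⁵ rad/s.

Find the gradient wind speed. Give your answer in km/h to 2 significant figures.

Coriolis parameter at 22°S:
f = 2Ω sin φ = 2 × 7.29×10⁻⁵ × sin 22° = 5.46×10⁻⁵ s⁻¹
Pressure gradient: |∂P/∂n| = 400 Pa / 337000 m = 1.19×10⁻³ Pa/m
Geostrophic speed: V_g = |∂P/∂n|/(fρ) = 1.19×10⁻³/(5.46×10⁻⁵ × 1.23) = 17.7 m/s
Around a low, centrifugal force acts outward with Coriolis, so pressure-gradient force balances both:
(1/ρ)|∂P/∂n| = fV + V²/R  →  V² + fR·V − fR·V_g = 0
With fR = 5.46×10⁻⁵ × 1273×10³ m = 69.5 m/s:
V = [−fR + √((fR)² + 4 fR V_g)]/2 = [−69.5 + √(69.5² + 4×69.5×17.7)]/2 = 14.6 m/s
Subgeostrophic (V < V_g = 17.7 m/s), as expected around a low.
Converting: 14.6 m/s × 3.6 = 53 km/h

53 km/h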